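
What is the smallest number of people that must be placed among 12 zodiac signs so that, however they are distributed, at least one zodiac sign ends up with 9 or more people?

With 96 people one could put exactly 8 in each of the 12 zodiac signs, and no zodiac sign would reach 9.
One more person must land in a zodiac sign that already has 8, giving it 9.
So 12 × 8 + 1 = 97 people are required.

97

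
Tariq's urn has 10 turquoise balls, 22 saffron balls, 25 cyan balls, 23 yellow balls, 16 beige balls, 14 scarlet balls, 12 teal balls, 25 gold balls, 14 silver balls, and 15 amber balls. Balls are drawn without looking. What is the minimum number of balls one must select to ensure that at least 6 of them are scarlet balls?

168

In the worst case for collecting scarlet balls, every non-scarlet ball comes out first.
There are 10 + 22 + 25 + 23 + 16 + 12 + 25 + 14 + 15 = 162 non-scarlet balls altogether.
After those, each further ball must be scarlet, so 162 + 6 = 168 draws guarantee 6 scarlet balls.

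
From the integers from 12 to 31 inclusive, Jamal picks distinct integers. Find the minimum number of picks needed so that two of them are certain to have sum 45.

Group the elements by complementary pair {x, 45−x}: {14,31}, {15,30}, {16,29}, …, giving 9 two-element pairs and 2 integers whose partner 45−x falls outside [12,31].
Treating each of those 11 groups as a pigeonhole, one can pick one integer per group — 11 integers — with no two summing to 45.
The 12th integer lands in an occupied pair, forcing a sum of 45.

12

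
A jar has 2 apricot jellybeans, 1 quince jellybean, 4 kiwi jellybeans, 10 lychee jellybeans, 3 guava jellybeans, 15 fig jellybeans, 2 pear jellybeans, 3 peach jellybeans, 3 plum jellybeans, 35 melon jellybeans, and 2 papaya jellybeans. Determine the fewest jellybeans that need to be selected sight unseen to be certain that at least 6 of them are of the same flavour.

By pigeonhole, put each drawn jellybean into a box by flavour. The largest draw with every box below 6 takes min(count, 5) from each flavour; flavours with fewer than 5 contribute all they have.
Σ min(cᵢ, 5) = 2 + 1 + 4 + 5 + 3 + 5 + 2 + 3 + 3 + 5 + 2 = 35.
Draw number 35 + 1 = 36 must push one box to 6.

36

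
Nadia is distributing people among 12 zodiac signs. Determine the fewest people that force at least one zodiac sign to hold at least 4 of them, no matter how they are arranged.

With 36 people one could put exactly 3 in each of the 12 zodiac signs, and no zodiac sign would reach 4.
One more person must land in a zodiac sign that already has 3, giving it 4.
So 12 × 3 + 1 = 37 people are required.

37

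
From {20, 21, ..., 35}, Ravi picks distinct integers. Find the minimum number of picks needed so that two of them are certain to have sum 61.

Group the elements by complementary pair {x, 61−x}: {26,35}, {27,34}, {28,33}, …, giving 5 two-element pairs and 6 integers whose partner 61−x falls outside [20,35].
By pigeonhole, treating each of those 11 groups as a pigeonhole, one can pick one integer per group — 11 integers — with no two summing to 61.
The 12th integer lands in an occupied pair, forcing a sum of 61.

12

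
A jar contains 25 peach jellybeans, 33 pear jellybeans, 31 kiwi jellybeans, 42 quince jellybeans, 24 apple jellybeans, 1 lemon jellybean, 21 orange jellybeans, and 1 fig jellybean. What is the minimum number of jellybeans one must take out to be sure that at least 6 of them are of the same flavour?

33

The 8 flavours are the holes; the jellybeans drawn are the pigeons.
To avoid 6 of any one flavour, the worst case takes at most 5 of each flavour, or every jellybean of a flavour that has fewer than 5.
That gives 5 + 5 + 5 + 5 + 5 + 1 + 5 + 1 = 32 jellybeans with no flavour reaching 6.
The next jellybean forces some flavour to 6, so 32 + 1 = 33.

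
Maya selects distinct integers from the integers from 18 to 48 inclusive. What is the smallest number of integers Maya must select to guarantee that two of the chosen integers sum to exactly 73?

20

A set avoiding the sum 73 can contain at most one of each pair {x, 73−x}, plus the 7 elements whose complement lies outside the range.
The integers 18, …, 36 (19 of them) are such a set: any two sum to at least 18+19 = 37 and at most 35+36 = 71 < 73.
By the pigeonhole principle, any 20th integer completes one of the 12 pairs, so 20 choices force a sum of 73.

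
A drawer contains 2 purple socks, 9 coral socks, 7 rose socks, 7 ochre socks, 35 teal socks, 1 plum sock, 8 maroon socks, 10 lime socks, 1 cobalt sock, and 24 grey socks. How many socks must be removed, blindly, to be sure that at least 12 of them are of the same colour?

68

Put each drawn sock into a box by colour. The largest draw with every box below 12 takes min(count, 11) from each colour; colours with fewer than 11 contribute all they have.
Σ min(cᵢ, 11) = 2 + 9 + 7 + 7 + 11 + 1 + 8 + 10 + 1 + 11 = 67.
Draw number 67 + 1 = 68 must push one box to 12.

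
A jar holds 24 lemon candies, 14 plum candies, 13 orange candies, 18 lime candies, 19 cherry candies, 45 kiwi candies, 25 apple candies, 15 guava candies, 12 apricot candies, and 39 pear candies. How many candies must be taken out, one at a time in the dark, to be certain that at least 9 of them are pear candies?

In the worst case for collecting pear candies, every non-pear candy comes out first.
There are 24 + 14 + 13 + 18 + 19 + 45 + 25 + 15 + 12 = 185 non-pear candies altogether.
After those, each further candy must be pear, so 185 + 9 = 194 draws guarantee 9 pear candies.

194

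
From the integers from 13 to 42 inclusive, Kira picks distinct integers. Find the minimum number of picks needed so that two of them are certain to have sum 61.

19

A set avoiding the sum 61 can contain at most one of each pair {x, 61−x}, plus the 6 elements whose complement lies outside the range.
The integers 13, …, 30 (18 of them) are such a set: any two sum to at least 13+14 = 27 and at most 29+30 = 59 < 61.
Any 19th integer completes one of the 12 pairs, so 19 choices force a sum of 61.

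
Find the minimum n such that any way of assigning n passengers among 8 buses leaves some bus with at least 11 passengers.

81

With 80 passengers one could put exactly 10 in each of the 8 buses, and no bus would reach 11.
Pigeonhole: one more passenger must land in a bus that already has 10, giving it 11.
So 8 × 10 + 1 = 81 passengers are required.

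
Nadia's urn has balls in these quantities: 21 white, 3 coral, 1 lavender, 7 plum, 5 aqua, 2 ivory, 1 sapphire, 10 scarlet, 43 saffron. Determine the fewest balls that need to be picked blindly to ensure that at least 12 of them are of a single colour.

52

An adversary could hand out at most 11 balls per colour (7 colours run out sooner): 11 + 3 + 1 + 7 + 5 + 2 + 1 + 10 + 11 = 51 balls and still no colour has 12.
By pigeonhole, one more ball lands in a colour already at 11, so 52 draws are enough and 51 are not.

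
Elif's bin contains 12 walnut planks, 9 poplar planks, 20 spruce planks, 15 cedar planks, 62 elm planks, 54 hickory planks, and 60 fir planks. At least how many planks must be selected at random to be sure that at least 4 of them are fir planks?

In the worst case for collecting fir planks, every non-fir plank comes out first.
There are 12 + 9 + 20 + 15 + 62 + 54 = 172 non-fir planks altogether.
After those, each further plank must be fir, so 172 + 4 = 176 draws guarantee 4 fir planks.

176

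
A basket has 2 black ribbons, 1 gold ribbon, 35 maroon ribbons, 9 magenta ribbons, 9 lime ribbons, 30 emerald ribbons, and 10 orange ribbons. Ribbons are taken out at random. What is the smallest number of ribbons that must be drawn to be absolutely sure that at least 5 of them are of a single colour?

An adversary could hand out at most 4 ribbons per colour (black, gold run out sooner): 2 + 1 + 4 + 4 + 4 + 4 + 4 = 23 ribbons and still no colour has 5.
By pigeonhole, one more ribbon lands in a colour already at 4, so 24 draws are enough and 23 are not.

24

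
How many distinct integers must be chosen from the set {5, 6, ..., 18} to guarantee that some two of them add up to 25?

9

Two chosen integers sum to 25 exactly when both halves of some pair {x, 25−x} with 7 ≤ x ≤ 25−x ≤ 18 are chosen — 6 such pairs.
The remaining 2 elements (those with no distinct partner in range) can never complete a 25-sum, so the worst case takes all of them and one from each pair: 2 + 6 = 8.
By the pigeonhole principle, the 9th integer has to be the second member of some pair, so 8 + 1 = 9.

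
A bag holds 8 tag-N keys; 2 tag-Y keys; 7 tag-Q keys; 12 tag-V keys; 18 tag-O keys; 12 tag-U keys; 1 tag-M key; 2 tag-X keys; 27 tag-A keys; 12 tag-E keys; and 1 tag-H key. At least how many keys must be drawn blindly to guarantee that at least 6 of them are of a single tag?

42

By pigeonhole, the 11 tags are the holes; the keys drawn are the pigeons.
To avoid 6 of any one tag, the worst case takes at most 5 of each tag, or every key of a tag that has fewer than 5.
That gives 5 + 2 + 5 + 5 + 5 + 5 + 1 + 2 + 5 + 5 + 1 = 41 keys with no tag reaching 6.
The next key forces some tag to 6, so 41 + 1 = 42.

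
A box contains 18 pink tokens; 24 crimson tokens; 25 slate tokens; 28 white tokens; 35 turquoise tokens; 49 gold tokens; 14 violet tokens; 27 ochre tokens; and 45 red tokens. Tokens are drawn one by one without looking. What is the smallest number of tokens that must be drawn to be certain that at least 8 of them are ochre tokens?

246

In the worst case for collecting ochre tokens, every non-ochre token comes out first.
There are 18 + 24 + 25 + 28 + 35 + 49 + 14 + 45 = 238 non-ochre tokens altogether.
After those, each further token must be ochre, so 238 + 8 = 246 draws guarantee 8 ochre tokens.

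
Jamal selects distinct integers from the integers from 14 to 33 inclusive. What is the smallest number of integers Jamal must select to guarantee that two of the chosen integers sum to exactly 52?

14

Group the elements by complementary pair {x, 52−x}: {19,33}, {20,32}, {21,31}, …, giving 7 two-element pairs; the single value 26 (it cannot pair with itself since the integers are distinct); and 5 integers whose partner 52−x falls outside [14,33].
By pigeonhole, treating each of those 13 groups as a pigeonhole, one can pick one integer per group — 13 integers — with no two summing to 52.
The 14th integer lands in an occupied pair, forcing a sum of 52.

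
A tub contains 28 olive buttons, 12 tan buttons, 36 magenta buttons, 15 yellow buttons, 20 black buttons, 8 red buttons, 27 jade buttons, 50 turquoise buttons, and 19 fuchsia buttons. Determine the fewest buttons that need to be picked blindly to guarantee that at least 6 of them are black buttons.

In the worst case for collecting black buttons, every non-black button comes out first.
There are 28 + 12 + 36 + 15 + 8 + 27 + 50 + 19 = 195 non-black buttons altogether.
After those, each further button must be black, so 195 + 6 = 201 draws guarantee 6 black buttons.

201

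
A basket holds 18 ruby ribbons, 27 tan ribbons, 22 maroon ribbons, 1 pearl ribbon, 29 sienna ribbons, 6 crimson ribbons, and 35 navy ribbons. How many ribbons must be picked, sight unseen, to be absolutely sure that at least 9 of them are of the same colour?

48

An adversary could hand out at most 8 ribbons per colour (pearl, crimson run out sooner): 8 + 8 + 8 + 1 + 8 + 6 + 8 = 47 ribbons and still no colour has 9.
One more ribbon lands in a colour already at 8, so 48 draws are enough and 47 are not.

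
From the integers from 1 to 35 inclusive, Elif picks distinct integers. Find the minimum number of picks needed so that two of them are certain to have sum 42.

22

A set avoiding the sum 42 can contain at most one of each pair {x, 42−x}, plus the 7 elements whose complement lies outside the range or equal to its own complement.
The integers 1, …, 21 (21 of them) are such a set: any two sum to at least 1+2 = 3 and at most 20+21 = 41 < 42.
By pigeonhole, any 22nd integer completes one of the 14 pairs, so 22 choices force a sum of 42.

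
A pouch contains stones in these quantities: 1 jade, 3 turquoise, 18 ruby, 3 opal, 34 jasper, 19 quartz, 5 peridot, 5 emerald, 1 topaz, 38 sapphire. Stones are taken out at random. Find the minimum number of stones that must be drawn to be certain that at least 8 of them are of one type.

47

An adversary could hand out at most 7 stones per type (6 types run out sooner): 1 + 3 + 7 + 3 + 7 + 7 + 5 + 5 + 1 + 7 = 46 stones and still no type has 8.
By the pigeonhole principle, one more stone lands in a type already at 7, so 47 draws are enough and 46 are not.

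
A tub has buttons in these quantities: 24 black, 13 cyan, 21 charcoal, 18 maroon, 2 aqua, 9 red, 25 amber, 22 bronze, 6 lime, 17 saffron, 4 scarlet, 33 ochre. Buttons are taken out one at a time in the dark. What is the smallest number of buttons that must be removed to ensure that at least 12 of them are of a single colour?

110

Pigeonhole: the 12 colours are the holes; the buttons drawn are the pigeons.
To avoid 12 of any one colour, the worst case takes at most 11 of each colour, or every button of a colour that has fewer than 11.
That gives 11 + 11 + 11 + 11 + 2 + 9 + 11 + 11 + 6 + 11 + 4 + 11 = 109 buttons with no colour reaching 12.
The next button forces some colour to 12, so 109 + 1 = 110.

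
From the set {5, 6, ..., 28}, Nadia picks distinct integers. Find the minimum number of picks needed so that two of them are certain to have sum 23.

18

Two chosen integers sum to 23 exactly when both halves of some pair {x, 23−x} with 5 ≤ x ≤ 23−x ≤ 18 are chosen — 7 such pairs.
The remaining 10 elements (those with no distinct partner in range) can never complete a 23-sum, so the worst case takes all of them and one from each pair: 10 + 7 = 17.
The 18th integer has to be the second member of some pair, so 17 + 1 = 18.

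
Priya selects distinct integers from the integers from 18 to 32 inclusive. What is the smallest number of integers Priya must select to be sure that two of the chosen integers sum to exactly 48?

10

Group the elements by complementary pair {x, 48−x}: {18,30}, {19,29}, {20,28}, …, giving 6 two-element pairs, the single value 24 (it cannot pair with itself since the integers are distinct), and 2 integers whose partner 48−x falls outside [18,32].
Treating each of those 9 groups as a pigeonhole, one can pick one integer per group — 9 integers — with no two summing to 48.
The 10th integer lands in an occupied pair, forcing a sum of 48.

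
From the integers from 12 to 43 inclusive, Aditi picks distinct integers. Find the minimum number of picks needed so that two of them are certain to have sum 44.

A set avoiding the sum 44 can contain at most one of each pair {x, 44−x}, plus the 12 elements whose complement lies outside the range or equal to its own complement.
The integers 22, …, 43 (22 of them) are such a set: any two sum to at least 22+23 = 45 > 44.
Any 23rd integer completes one of the 10 pairs, so 23 choices force a sum of 44.

23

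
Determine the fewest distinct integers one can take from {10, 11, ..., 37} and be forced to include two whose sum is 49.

16

A set avoiding the sum 49 can contain at most one of each pair {x, 49−x}, plus the 2 elements whose complement lies outside the range.
The integers 10, …, 24 (15 of them) are such a set: any two sum to at least 10+11 = 21 and at most 23+24 = 47 < 49.
By pigeonhole, any 16th integer completes one of the 13 pairs, so 16 choices force a sum of 49.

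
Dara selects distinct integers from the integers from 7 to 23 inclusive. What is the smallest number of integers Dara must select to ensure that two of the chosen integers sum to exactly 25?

Two chosen integers sum to 25 exactly when both halves of some pair {x, 25−x} with 7 ≤ x ≤ 25−x ≤ 18 are chosen — 6 such pairs.
The remaining 5 elements (those with no distinct partner in range) can never complete a 25-sum, so the worst case takes all of them and one from each pair: 5 + 6 = 11.
The 12th integer has to be the second member of some pair, so 11 + 1 = 12.

12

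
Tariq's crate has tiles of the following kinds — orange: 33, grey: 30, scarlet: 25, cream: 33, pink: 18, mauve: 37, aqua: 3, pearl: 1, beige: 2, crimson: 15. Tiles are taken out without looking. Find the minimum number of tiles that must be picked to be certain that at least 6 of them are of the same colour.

42

An adversary could hand out at most 5 tiles per colour (aqua, pearl, beige run out sooner): 5 + 5 + 5 + 5 + 5 + 5 + 3 + 1 + 2 + 5 = 41 tiles and still no colour has 6.
Pigeonhole: one more tile lands in a colour already at 5, so 42 draws are enough and 41 are not.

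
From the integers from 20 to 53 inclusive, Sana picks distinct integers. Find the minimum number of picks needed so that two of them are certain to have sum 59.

25

Group the elements by complementary pair {x, 59−x}: {20,39}, {21,38}, {22,37}, …, giving 10 two-element pairs and 14 integers whose partner 59−x falls outside [20,53].
By the pigeonhole principle, treating each of those 24 groups as a pigeonhole, one can pick one integer per group — 24 integers — with no two summing to 59.
The 25th integer lands in an occupied pair, forcing a sum of 59.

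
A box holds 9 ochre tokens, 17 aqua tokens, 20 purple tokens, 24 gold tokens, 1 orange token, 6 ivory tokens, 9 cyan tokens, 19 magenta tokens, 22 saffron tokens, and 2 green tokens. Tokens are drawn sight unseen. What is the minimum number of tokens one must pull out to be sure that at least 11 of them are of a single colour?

78

An adversary could hand out at most 10 tokens per colour (5 colours run out sooner): 9 + 10 + 10 + 10 + 1 + 6 + 9 + 10 + 10 + 2 = 77 tokens and still no colour has 11.
By pigeonhole, one more token lands in a colour already at 10, so 78 draws are enough and 77 are not.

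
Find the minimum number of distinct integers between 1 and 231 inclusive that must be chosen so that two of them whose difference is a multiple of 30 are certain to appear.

Integers whose pairwise differences are multiples of 30 are exactly those sharing a remainder mod 30. The 30 residue classes mod 30 are the pigeonholes.
With 30 integers one could put 1 in each residue class and have no class reach 2.
The 31st integer pushes some class to 2, so 30·1 + 1 = 31.

31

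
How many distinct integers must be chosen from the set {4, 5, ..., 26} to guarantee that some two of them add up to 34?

15

Group the elements by complementary pair {x, 34−x}: {8,26}, {9,25}, {10,24}, …, giving 9 two-element pairs, the single value 17 (it cannot pair with itself since the integers are distinct), and 4 integers whose partner 34−x falls outside [4,26].
By pigeonhole, treating each of those 14 groups as a pigeonhole, one can pick one integer per group — 14 integers — with no two summing to 34.
The 15th integer lands in an occupied pair, forcing a sum of 34.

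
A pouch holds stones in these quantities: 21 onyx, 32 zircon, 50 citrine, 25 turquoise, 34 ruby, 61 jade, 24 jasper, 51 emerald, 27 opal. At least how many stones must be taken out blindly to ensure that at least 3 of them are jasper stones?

304

In the worst case for collecting jasper stones, every non-jasper stone comes out first.
There are 21 + 32 + 50 + 25 + 34 + 61 + 51 + 27 = 301 non-jasper stones altogether.
After those, each further stone must be jasper, so 301 + 3 = 304 draws guarantee 3 jasper stones.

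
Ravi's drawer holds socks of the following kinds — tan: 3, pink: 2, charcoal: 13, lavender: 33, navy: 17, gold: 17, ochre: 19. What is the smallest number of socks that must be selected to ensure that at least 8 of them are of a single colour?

By the pigeonhole principle, the 7 colours are the holes; the socks drawn are the pigeons.
To avoid 8 of any one colour, the worst case takes at most 7 of each colour, or every sock of a colour that has fewer than 7.
That gives 3 + 2 + 7 + 7 + 7 + 7 + 7 = 40 socks with no colour reaching 8.
The next sock forces some colour to 8, so 40 + 1 = 41.

41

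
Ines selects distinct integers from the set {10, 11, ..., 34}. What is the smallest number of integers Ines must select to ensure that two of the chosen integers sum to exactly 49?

Group the elements by complementary pair {x, 49−x}: {15,34}, {16,33}, {17,32}, …, giving 10 two-element pairs and 5 integers whose partner 49−x falls outside [10,34].
Pigeonhole: treating each of those 15 groups as a pigeonhole, one can pick one integer per group — 15 integers — with no two summing to 49.
The 16th integer lands in an occupied pair, forcing a sum of 49.

16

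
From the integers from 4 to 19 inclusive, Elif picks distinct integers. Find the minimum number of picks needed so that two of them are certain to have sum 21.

10

Group the elements by complementary pair {x, 21−x}: {4,17}, {5,16}, {6,15}, …, giving 7 two-element pairs and 2 integers whose partner 21−x falls outside [4,19].
By pigeonhole, treating each of those 9 groups as a pigeonhole, one can pick one integer per group — 9 integers — with no two summing to 21.
The 10th integer lands in an occupied pair, forcing a sum of 21.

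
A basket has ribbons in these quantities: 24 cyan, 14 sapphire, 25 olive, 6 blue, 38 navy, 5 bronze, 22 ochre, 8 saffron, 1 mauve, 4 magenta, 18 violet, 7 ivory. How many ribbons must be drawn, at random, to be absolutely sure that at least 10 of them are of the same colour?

86

By pigeonhole, put each drawn ribbon into a box by colour. The largest draw with every box below 10 takes min(count, 9) from each colour; colours with fewer than 9 contribute all they have.
Σ min(cᵢ, 9) = 9 + 9 + 9 + 6 + 9 + 5 + 9 + 8 + 1 + 4 + 9 + 7 = 85.
Draw number 85 + 1 = 86 must push one box to 10.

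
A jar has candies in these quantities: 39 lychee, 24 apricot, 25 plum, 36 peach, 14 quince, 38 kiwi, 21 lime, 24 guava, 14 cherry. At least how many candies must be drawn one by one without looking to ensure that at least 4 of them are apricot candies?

215

In the worst case for collecting apricot candies, every non-apricot candy comes out first.
There are 39 + 25 + 36 + 14 + 38 + 21 + 24 + 14 = 211 non-apricot candies altogether.
After those, each further candy must be apricot, so 211 + 4 = 215 draws guarantee 4 apricot candies.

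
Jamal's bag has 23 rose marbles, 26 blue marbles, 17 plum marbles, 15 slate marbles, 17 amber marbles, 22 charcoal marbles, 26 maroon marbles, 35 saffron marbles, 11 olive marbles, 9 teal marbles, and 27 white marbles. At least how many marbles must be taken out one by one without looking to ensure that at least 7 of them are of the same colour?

An adversary could hand out at most 6 marbles per colour: 6 + 6 + 6 + 6 + 6 + 6 + 6 + 6 + 6 + 6 + 6 = 66 marbles and still no colour has 7.
By pigeonhole, one more marble lands in a colour already at 6, so 67 draws are enough and 66 are not.

67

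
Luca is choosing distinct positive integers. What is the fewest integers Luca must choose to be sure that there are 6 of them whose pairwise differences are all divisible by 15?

76

Integers whose pairwise differences are multiples of 15 are exactly those sharing a remainder mod 15. By pigeonhole, the 15 residue classes mod 15 are the pigeonholes.
With 75 integers one could put 5 in each residue class and have no class reach 6.
The 76th integer pushes some class to 6, so 15·5 + 1 = 76.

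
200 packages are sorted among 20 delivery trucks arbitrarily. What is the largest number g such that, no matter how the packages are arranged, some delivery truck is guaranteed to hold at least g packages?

10

The 20 delivery trucks are the holes and the 200 packages are the pigeons.
If every delivery truck held at most 9 packages, the total would be at most 20 × 9 = 180, which is less than 200.
So some delivery truck holds at least ⌈200/20⌉ = 10 packages.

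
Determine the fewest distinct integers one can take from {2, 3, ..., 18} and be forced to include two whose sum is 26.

13

A set avoiding the sum 26 can contain at most one of each pair {x, 26−x}, plus the 7 elements whose complement lies outside the range or equal to its own complement.
The integers 2, …, 13 (12 of them) are such a set: any two sum to at least 2+3 = 5 and at most 12+13 = 25 < 26.
Any 13th integer completes one of the 5 pairs, so 13 choices force a sum of 26.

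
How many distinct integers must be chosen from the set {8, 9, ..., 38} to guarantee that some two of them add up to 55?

21

Two chosen integers sum to 55 exactly when both halves of some pair {x, 55−x} with 17 ≤ x ≤ 55−x ≤ 38 are chosen — 11 such pairs.
The remaining 9 elements (those with no distinct partner in range) can never complete a 55-sum, so the worst case takes all of them and one from each pair: 9 + 11 = 20.
Pigeonhole: the 21st integer has to be the second member of some pair, so 20 + 1 = 21.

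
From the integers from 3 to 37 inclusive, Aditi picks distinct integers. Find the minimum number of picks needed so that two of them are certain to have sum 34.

22

Group the elements by complementary pair {x, 34−x}: {3,31}, {4,30}, {5,29}, …, giving 14 two-element pairs, the single value 17 (it cannot pair with itself since the integers are distinct), and 6 integers whose partner 34−x falls outside [3,37].
By the pigeonhole principle, treating each of those 21 groups as a pigeonhole, one can pick one integer per group — 21 integers — with no two summing to 34.
The 22nd integer lands in an occupied pair, forcing a sum of 34.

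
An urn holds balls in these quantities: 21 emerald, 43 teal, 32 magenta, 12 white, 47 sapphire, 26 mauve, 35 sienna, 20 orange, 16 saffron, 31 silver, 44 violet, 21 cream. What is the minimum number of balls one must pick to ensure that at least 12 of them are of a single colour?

By pigeonhole, the 12 colours are the holes; the balls drawn are the pigeons.
To avoid 12 of any one colour, the worst case takes at most 11 of each colour.
That gives 11 + 11 + 11 + 11 + 11 + 11 + 11 + 11 + 11 + 11 + 11 + 11 = 132 balls with no colour reaching 12.
The next ball forces some colour to 12, so 132 + 1 = 133.

133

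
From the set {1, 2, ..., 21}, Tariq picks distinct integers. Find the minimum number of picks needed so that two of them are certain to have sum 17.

Two chosen integers sum to 17 exactly when both halves of some pair {x, 17−x} with 1 ≤ x ≤ 17−x ≤ 16 are chosen — 8 such pairs.
The remaining 5 elements (those with no distinct partner in range) can never complete a 17-sum, so the worst case takes all of them and one from each pair: 5 + 8 = 13.
The 14th integer has to be the second member of some pair, so 13 + 1 = 14.

14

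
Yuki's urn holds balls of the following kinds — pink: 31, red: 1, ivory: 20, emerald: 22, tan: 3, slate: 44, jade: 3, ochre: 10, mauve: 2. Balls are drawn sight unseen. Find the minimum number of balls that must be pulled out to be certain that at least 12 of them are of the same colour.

By the pigeonhole principle, the 9 colours are the holes; the balls drawn are the pigeons.
To avoid 12 of any one colour, the worst case takes at most 11 of each colour, or every ball of a colour that has fewer than 11.
That gives 11 + 1 + 11 + 11 + 3 + 11 + 3 + 10 + 2 = 63 balls with no colour reaching 12.
The next ball forces some colour to 12, so 63 + 1 = 64.

64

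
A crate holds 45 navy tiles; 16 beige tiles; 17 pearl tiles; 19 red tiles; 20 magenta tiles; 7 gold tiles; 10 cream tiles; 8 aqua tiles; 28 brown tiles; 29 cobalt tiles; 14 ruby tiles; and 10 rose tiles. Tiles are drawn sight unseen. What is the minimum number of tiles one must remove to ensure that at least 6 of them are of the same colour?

61

An adversary could hand out at most 5 tiles per colour: 5 + 5 + 5 + 5 + 5 + 5 + 5 + 5 + 5 + 5 + 5 + 5 = 60 tiles and still no colour has 6.
Pigeonhole: one more tile lands in a colour already at 5, so 61 draws are enough and 60 are not.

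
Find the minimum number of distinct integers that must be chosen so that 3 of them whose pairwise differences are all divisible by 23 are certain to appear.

Integers whose pairwise differences are multiples of 23 are exactly those sharing a remainder mod 23. By the pigeonhole principle, the 23 residue classes mod 23 are the pigeonholes.
With 46 integers one could put 2 in each residue class and have no class reach 3.
The 47th integer pushes some class to 3, so 23·2 + 1 = 47.

47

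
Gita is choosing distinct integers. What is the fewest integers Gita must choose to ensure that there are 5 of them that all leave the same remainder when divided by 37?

149

Pigeonhole: the 37 residue classes mod 37 are the pigeonholes.
With 148 integers one could put 4 in each residue class and have no class reach 5.
The 149th integer pushes some class to 5, so 37·4 + 1 = 149.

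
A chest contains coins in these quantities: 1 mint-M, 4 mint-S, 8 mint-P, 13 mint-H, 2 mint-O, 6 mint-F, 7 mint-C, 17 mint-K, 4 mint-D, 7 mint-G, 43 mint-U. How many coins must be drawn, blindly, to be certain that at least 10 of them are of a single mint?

67

An adversary could hand out at most 9 coins per mint (8 mints run out sooner): 1 + 4 + 8 + 9 + 2 + 6 + 7 + 9 + 4 + 7 + 9 = 66 coins and still no mint has 10.
By pigeonhole, one more coin lands in a mint already at 9, so 67 draws are enough and 66 are not.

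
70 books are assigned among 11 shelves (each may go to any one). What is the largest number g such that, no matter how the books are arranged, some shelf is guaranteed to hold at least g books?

7

The 11 shelves are the holes and the 70 books are the pigeons.
If every shelf held at most 6 books, the total would be at most 11 × 6 = 66, which is less than 70.
So some shelf holds at least ⌈70/11⌉ = 7 books.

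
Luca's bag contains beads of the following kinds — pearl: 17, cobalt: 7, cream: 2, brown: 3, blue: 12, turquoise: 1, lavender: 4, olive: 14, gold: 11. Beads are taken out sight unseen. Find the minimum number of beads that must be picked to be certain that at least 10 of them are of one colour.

54

Put each drawn bead into a box by colour. The largest draw with every box below 10 takes min(count, 9) from each colour; colours with fewer than 9 contribute all they have.
Σ min(cᵢ, 9) = 9 + 7 + 2 + 3 + 9 + 1 + 4 + 9 + 9 = 53.
Draw number 53 + 1 = 54 must push one box to 10.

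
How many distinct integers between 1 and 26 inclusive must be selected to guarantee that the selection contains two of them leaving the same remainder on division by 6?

The 6 residue classes mod 6 are the pigeonholes.
With 6 integers one could put 1 in each residue class and have no class reach 2.
The 7th integer pushes some class to 2, so 6·1 + 1 = 7.

7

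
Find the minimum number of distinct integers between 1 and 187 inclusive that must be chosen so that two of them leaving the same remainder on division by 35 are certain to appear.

The 35 residue classes mod 35 are the pigeonholes.
With 35 integers one could put 1 in each residue class and have no class reach 2.
The 36th integer pushes some class to 2, so 35·1 + 1 = 36.

36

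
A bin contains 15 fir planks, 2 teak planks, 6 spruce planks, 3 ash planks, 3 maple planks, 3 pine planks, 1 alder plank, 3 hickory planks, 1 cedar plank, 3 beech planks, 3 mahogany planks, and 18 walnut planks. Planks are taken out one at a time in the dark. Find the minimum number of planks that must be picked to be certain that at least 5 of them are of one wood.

35

By pigeonhole, the 12 woods are the holes; the planks drawn are the pigeons.
To avoid 5 of any one wood, the worst case takes at most 4 of each wood, or every plank of a wood that has fewer than 4.
That gives 4 + 2 + 4 + 3 + 3 + 3 + 1 + 3 + 1 + 3 + 3 + 4 = 34 planks with no wood reaching 5.
The next plank forces some wood to 5, so 34 + 1 = 35.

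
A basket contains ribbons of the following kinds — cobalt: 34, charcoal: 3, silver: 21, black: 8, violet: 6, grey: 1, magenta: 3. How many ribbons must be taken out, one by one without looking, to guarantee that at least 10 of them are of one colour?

By pigeonhole, put each drawn ribbon into a box by colour. The largest draw with every box below 10 takes min(count, 9) from each colour; colours with fewer than 9 contribute all they have.
Σ min(cᵢ, 9) = 9 + 3 + 9 + 8 + 6 + 1 + 3 = 39.
Draw number 39 + 1 = 40 must push one box to 10.

40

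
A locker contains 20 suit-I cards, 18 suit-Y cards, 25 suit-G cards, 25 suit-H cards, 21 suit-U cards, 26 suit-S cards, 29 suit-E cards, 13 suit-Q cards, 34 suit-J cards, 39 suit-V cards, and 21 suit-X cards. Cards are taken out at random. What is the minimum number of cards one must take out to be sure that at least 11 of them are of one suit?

Pigeonhole: the 11 suits are the holes; the cards drawn are the pigeons.
To avoid 11 of any one suit, the worst case takes at most 10 of each suit.
That gives 10 + 10 + 10 + 10 + 10 + 10 + 10 + 10 + 10 + 10 + 10 = 110 cards with no suit reaching 11.
The next card forces some suit to 11, so 110 + 1 = 111.

111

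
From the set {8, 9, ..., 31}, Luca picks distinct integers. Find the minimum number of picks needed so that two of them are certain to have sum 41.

A set avoiding the sum 41 can contain at most one of each pair {x, 41−x}, plus the 2 elements whose complement lies outside the range.
The integers 8, …, 20 (13 of them) are such a set: any two sum to at least 8+9 = 17 and at most 19+20 = 39 < 41.
Any 14th integer completes one of the 11 pairs, so 14 choices force a sum of 41.

14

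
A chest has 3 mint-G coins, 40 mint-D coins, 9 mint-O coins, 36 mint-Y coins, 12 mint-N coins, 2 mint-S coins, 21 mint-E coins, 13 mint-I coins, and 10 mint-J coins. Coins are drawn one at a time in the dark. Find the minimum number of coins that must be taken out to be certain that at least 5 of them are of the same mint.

34

By pigeonhole, the 9 mints are the holes; the coins drawn are the pigeons.
To avoid 5 of any one mint, the worst case takes at most 4 of each mint, or every coin of a mint that has fewer than 4.
That gives 3 + 4 + 4 + 4 + 4 + 2 + 4 + 4 + 4 = 33 coins with no mint reaching 5.
The next coin forces some mint to 5, so 33 + 1 = 34.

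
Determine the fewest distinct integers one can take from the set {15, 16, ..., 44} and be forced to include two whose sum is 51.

20

A set avoiding the sum 51 can contain at most one of each pair {x, 51−x}, plus the 8 elements whose complement lies outside the range.
The integers 26, …, 44 (19 of them) are such a set: any two sum to at least 26+27 = 53 > 51.
Any 20th integer completes one of the 11 pairs, so 20 choices force a sum of 51.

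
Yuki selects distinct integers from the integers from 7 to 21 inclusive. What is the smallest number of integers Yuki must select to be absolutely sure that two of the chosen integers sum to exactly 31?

A set avoiding the sum 31 can contain at most one of each pair {x, 31−x}, plus the 3 elements whose complement lies outside the range.
The integers 7, …, 15 (9 of them) are such a set: any two sum to at least 7+8 = 15 and at most 14+15 = 29 < 31.
Any 10th integer completes one of the 6 pairs, so 10 choices force a sum of 31.

10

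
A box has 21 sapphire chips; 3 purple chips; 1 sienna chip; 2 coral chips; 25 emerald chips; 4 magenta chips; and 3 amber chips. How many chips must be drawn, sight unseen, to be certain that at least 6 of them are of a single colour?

An adversary could hand out at most 5 chips per colour (5 colours run out sooner): 5 + 3 + 1 + 2 + 5 + 4 + 3 = 23 chips and still no colour has 6.
One more chip lands in a colour already at 5, so 24 draws are enough and 23 are not.

24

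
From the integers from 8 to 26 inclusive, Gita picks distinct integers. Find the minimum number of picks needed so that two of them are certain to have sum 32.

A set avoiding the sum 32 can contain at most one of each pair {x, 32−x}, plus the 3 elements whose complement lies outside the range or equal to its own complement.
The integers 16, …, 26 (11 of them) are such a set: any two sum to at least 16+17 = 33 > 32.
Any 12th integer completes one of the 8 pairs, so 12 choices force a sum of 32.

12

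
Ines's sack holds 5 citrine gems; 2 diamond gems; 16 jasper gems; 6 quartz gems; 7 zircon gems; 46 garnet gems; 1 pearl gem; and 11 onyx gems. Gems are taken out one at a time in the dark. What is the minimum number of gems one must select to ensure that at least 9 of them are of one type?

46

By the pigeonhole principle, put each drawn gem into a box by type. The largest draw with every box below 9 takes min(count, 8) from each type; types with fewer than 8 contribute all they have.
Σ min(cᵢ, 8) = 5 + 2 + 8 + 6 + 7 + 8 + 1 + 8 = 45.
Draw number 45 + 1 = 46 must push one box to 9.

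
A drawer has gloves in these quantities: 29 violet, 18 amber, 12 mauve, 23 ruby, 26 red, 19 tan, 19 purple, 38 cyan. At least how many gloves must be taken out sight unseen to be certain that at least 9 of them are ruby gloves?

170

In the worst case for collecting ruby gloves, every non-ruby glove comes out first.
There are 29 + 18 + 12 + 26 + 19 + 19 + 38 = 161 non-ruby gloves altogether.
After those, each further glove must be ruby, so 161 + 9 = 170 draws guarantee 9 ruby gloves.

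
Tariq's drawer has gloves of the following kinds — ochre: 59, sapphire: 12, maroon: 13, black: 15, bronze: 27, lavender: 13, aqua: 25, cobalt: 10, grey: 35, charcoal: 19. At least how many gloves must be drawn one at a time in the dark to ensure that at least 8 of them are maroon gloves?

223

In the worst case for collecting maroon gloves, every non-maroon glove comes out first.
There are 59 + 12 + 15 + 27 + 13 + 25 + 10 + 35 + 19 = 215 non-maroon gloves altogether.
After those, each further glove must be maroon, so 215 + 8 = 223 draws guarantee 8 maroon gloves.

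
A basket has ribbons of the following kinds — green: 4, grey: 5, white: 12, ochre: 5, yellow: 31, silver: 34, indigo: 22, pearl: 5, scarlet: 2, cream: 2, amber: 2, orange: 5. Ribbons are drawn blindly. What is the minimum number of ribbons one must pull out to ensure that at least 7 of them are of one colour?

55

The 12 colours are the holes; the ribbons drawn are the pigeons.
To avoid 7 of any one colour, the worst case takes at most 6 of each colour, or every ribbon of a colour that has fewer than 6.
That gives 4 + 5 + 6 + 5 + 6 + 6 + 6 + 5 + 2 + 2 + 2 + 5 = 54 ribbons with no colour reaching 7.
The next ribbon forces some colour to 7, so 54 + 1 = 55.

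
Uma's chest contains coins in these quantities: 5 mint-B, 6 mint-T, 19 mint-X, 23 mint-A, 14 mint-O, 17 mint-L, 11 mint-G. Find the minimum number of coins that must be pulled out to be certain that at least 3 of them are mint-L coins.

In the worst case for collecting mint-L coins, every non-mint-L coin comes out first.
There are 5 + 6 + 19 + 23 + 14 + 11 = 78 non-mint-L coins altogether.
After those, each further coin must be mint-L, so 78 + 3 = 81 draws guarantee 3 mint-L coins.

81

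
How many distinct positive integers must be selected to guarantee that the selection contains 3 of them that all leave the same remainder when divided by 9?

By pigeonhole, the 9 residue classes mod 9 are the pigeonholes.
With 18 integers one could put 2 in each residue class and have no class reach 3.
The 19th integer pushes some class to 3, so 9·2 + 1 = 19.

19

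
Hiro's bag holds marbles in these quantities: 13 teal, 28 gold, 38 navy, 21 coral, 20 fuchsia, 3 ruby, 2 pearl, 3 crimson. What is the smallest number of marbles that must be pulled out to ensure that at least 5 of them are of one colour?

An adversary could hand out at most 4 marbles per colour (ruby, pearl, crimson run out sooner): 4 + 4 + 4 + 4 + 4 + 3 + 2 + 3 = 28 marbles and still no colour has 5.
One more marble lands in a colour already at 4, so 29 draws are enough and 28 are not.

29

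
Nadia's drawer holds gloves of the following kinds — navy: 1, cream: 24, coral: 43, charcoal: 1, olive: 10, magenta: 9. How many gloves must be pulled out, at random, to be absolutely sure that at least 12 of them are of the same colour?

Put each drawn glove into a box by colour. The largest draw with every box below 12 takes min(count, 11) from each colour; colours with fewer than 11 contribute all they have.
Σ min(cᵢ, 11) = 1 + 11 + 11 + 1 + 10 + 9 = 43.
Draw number 43 + 1 = 44 must push one box to 12.

44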